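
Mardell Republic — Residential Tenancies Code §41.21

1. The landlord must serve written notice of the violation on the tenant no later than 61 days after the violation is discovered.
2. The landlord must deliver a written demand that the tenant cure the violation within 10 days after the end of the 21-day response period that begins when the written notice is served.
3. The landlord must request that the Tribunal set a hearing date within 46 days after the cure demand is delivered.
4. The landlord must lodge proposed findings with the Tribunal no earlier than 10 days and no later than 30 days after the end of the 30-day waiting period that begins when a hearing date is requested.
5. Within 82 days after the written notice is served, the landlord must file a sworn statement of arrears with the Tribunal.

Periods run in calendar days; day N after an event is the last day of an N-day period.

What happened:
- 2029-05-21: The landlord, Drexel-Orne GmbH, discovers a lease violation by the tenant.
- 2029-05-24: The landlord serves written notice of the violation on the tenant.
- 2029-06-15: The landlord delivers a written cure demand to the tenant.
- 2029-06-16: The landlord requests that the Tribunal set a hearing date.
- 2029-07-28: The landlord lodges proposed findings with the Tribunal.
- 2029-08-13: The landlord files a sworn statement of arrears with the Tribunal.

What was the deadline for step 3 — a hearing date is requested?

2029-07-31

Step 3 runs from 2029-06-15, when the cure demand is delivered. 46 days after 2029-06-15 is 2029-07-31.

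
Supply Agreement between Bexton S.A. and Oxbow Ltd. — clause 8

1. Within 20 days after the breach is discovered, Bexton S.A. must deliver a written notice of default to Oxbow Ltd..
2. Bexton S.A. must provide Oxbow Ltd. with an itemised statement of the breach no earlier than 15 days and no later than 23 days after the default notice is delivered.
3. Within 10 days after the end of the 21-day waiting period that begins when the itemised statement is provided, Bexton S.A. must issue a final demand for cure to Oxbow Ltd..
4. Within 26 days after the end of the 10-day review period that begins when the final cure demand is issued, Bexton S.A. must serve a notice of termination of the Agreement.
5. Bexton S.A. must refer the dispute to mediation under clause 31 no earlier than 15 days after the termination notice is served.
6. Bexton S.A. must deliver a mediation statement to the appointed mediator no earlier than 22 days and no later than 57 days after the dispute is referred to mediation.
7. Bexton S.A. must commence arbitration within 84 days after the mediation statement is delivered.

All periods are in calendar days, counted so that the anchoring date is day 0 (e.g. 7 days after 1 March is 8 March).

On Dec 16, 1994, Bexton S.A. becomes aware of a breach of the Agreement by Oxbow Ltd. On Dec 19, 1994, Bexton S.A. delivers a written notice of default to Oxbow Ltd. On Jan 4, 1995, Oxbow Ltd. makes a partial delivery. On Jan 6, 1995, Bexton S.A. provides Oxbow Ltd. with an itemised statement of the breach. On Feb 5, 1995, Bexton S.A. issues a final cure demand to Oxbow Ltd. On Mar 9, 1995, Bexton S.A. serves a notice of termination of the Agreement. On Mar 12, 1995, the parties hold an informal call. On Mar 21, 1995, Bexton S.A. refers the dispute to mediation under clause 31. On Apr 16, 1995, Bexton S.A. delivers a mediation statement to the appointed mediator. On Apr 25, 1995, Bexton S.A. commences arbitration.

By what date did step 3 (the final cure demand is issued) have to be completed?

The itemised statement is provided on Jan 6, 1995; the 21-day waiting period therefore ends Jan 27, 1995, and step 3 runs from that date. 10 days after Jan 27, 1995 is Feb 6, 1995.

Feb 6, 1995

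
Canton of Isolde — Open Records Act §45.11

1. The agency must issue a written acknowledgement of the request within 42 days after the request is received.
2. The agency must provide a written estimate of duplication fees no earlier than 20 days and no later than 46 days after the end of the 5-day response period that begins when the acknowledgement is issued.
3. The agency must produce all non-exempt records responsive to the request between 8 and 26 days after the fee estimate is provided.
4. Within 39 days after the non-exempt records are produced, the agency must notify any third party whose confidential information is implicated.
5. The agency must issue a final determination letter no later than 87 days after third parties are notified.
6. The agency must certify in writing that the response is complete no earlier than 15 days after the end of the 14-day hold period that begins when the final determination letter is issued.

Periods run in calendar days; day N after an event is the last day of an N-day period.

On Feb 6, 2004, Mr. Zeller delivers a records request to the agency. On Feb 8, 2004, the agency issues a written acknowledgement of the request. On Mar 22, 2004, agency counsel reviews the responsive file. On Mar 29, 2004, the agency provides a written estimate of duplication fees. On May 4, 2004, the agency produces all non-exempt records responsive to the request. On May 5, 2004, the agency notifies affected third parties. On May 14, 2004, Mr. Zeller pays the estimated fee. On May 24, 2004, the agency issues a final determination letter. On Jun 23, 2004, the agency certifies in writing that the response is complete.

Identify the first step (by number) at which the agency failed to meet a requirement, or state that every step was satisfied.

(1) due by Feb 6, 2004 + 42 days = Mar 19, 2004; completed Feb 8, 2004, before the deadline.
(2) the permitted window runs from Feb 13, 2004 + 20 = Mar 4, 2004 to Feb 13, 2004 + 46 = Mar 30, 2004; Mar 29, 2004 falls inside that range.
(3) the permitted window runs from Mar 29, 2004 + 8 = Apr 6, 2004 to Mar 29, 2004 + 26 = Apr 24, 2004; done May 4, 2004 — 10 days after the window closed.

Step 3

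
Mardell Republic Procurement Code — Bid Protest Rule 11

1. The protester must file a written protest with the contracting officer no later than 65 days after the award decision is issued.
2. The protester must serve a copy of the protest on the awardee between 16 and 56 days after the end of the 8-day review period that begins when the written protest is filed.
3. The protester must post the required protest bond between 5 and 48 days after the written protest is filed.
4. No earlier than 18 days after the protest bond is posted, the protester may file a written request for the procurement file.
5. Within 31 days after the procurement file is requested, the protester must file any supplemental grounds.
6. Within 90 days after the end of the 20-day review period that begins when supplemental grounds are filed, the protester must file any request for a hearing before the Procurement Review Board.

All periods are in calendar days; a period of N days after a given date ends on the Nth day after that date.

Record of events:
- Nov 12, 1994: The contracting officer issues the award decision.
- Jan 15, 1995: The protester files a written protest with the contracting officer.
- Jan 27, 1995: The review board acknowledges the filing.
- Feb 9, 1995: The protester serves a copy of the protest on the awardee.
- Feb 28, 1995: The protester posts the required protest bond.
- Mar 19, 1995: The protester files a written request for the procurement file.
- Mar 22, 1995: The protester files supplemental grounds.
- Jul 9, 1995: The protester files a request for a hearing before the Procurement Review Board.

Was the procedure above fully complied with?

(1) due by Nov 12, 1994 + 65 days = Jan 16, 1995; completed Jan 15, 1995, before the deadline.
(2) the permitted window runs from Jan 23, 1995 + 16 = Feb 8, 1995 to Jan 23, 1995 + 56 = Mar 20, 1995; done Feb 9, 1995, which is between those dates.
(3) the permitted window runs from Jan 15, 1995 + 5 = Jan 20, 1995 to Jan 15, 1995 + 48 = Mar 4, 1995; done Feb 28, 1995, which is between those dates.
(4) permitted from Feb 28, 1995 + 18 days = Mar 18, 1995 onward; done Mar 19, 1995 — permitted.
(5) due by Mar 19, 1995 + 31 days = Apr 19, 1995; completed Mar 22, 1995, before the deadline.
(6) due by Apr 11, 1995 + 90 days = Jul 10, 1995; Jul 9, 1995 is within that limit.

Yes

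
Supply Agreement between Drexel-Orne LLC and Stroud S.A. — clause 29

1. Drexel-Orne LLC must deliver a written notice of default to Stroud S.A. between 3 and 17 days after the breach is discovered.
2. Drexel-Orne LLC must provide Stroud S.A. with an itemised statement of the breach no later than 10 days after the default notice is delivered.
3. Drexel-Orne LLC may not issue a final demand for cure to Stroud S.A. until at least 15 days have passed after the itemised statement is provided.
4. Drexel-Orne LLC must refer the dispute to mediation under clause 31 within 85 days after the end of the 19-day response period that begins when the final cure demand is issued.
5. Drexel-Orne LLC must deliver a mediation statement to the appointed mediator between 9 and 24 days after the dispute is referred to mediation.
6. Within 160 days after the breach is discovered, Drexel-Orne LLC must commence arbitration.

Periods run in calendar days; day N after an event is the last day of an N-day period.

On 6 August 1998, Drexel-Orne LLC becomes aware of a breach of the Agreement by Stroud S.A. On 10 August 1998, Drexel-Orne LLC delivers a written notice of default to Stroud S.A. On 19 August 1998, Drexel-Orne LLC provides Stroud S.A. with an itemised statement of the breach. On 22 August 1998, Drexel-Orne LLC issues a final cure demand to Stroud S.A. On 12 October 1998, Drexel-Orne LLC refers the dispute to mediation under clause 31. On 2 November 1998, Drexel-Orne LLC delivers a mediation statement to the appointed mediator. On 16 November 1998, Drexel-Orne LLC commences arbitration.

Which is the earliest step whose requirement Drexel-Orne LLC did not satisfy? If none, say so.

(1) the permitted window runs from 6 August 1998 + 3 = 9 August 1998 to 6 August 1998 + 17 = 23 August 1998; done 10 August 1998, which is between those dates.
(2) due by 10 August 1998 + 10 days = 20 August 1998; completed 19 August 1998, before the deadline.
(3) permitted from 19 August 1998 + 15 days = 3 September 1998 onward; done 22 August 1998 — 12 days too early.
The procedure was therefore not followed at step 3.

Step 3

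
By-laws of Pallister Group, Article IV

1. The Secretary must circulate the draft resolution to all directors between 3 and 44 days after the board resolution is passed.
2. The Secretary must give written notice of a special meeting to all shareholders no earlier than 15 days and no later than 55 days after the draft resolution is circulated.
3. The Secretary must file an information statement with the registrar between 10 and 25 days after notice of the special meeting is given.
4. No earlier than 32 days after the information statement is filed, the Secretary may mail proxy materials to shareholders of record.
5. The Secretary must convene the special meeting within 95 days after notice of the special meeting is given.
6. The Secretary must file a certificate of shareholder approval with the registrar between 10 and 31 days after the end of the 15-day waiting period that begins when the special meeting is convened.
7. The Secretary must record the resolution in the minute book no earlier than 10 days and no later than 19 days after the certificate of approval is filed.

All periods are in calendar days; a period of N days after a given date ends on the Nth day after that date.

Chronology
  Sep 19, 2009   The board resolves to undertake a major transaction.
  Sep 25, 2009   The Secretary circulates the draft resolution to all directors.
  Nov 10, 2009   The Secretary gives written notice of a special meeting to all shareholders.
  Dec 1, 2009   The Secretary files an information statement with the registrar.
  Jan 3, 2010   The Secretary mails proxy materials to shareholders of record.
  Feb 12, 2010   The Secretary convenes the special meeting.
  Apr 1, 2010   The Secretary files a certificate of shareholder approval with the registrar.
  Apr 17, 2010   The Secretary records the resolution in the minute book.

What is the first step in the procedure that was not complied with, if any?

(1) the permitted window runs from Sep 19, 2009 + 3 = Sep 22, 2009 to Sep 19, 2009 + 44 = Nov 2, 2009; Sep 25, 2009 falls inside that range.
(2) the permitted window runs from Sep 25, 2009 + 15 = Oct 10, 2009 to Sep 25, 2009 + 55 = Nov 19, 2009; Nov 10, 2009 falls inside that range.
(3) the permitted window runs from Nov 10, 2009 + 10 = Nov 20, 2009 to Nov 10, 2009 + 25 = Dec 5, 2009; Dec 1, 2009 falls inside that range.
(4) permitted from Dec 1, 2009 + 32 days = Jan 2, 2010 onward; done Jan 3, 2010 — permitted.
(5) due by Nov 10, 2009 + 95 days = Feb 13, 2010; done Feb 12, 2010 — timely.
(6) the permitted window runs from Feb 27, 2010 + 10 = Mar 9, 2010 to Feb 27, 2010 + 31 = Mar 30, 2010; done Apr 1, 2010 — 2 days after the window closed.

Step 6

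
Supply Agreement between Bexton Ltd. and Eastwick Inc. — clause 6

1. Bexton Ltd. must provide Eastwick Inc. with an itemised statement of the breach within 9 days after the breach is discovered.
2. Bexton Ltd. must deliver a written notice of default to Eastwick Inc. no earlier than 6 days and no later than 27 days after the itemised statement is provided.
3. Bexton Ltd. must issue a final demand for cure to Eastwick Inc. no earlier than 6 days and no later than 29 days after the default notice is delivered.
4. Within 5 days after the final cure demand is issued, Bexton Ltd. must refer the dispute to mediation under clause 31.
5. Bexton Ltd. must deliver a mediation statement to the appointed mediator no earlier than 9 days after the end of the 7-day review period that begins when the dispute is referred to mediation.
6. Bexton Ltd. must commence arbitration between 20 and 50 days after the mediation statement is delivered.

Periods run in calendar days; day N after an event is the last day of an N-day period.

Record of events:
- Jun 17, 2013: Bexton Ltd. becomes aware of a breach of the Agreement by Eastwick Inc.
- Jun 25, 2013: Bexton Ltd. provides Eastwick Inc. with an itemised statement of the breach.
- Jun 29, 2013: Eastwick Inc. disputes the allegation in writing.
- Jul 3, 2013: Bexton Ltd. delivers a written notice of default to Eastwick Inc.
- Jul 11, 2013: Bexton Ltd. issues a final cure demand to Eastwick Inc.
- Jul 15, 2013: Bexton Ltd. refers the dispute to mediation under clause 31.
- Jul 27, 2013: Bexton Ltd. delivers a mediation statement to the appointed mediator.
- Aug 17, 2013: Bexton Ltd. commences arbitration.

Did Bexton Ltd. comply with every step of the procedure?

No

Step 1 — counting 9 days from Jun 17, 2013 (when the breach is discovered) gives a deadline of Jun 26, 2013; completed Jun 25, 2013, before the deadline.
Step 2 — 6 and 27 days from Jun 25, 2013 (when the itemised statement is provided) are Jul 1, 2013 and Jul 22, 2013 respectively; done Jul 3, 2013 — within the window.
Step 3 — 6 and 29 days from Jul 3, 2013 (when the default notice is delivered) are Jul 9, 2013 and Aug 1, 2013 respectively; done Jul 11, 2013, which is between those dates.
Step 4 — counting 5 days from Jul 11, 2013 (when the final cure demand is issued) gives a deadline of Jul 16, 2013; Jul 15, 2013 is within that limit.
Step 5 — must wait 9 days from Jul 22, 2013 (end of the 7-day review period, which began when the dispute is referred to mediation on Jul 15, 2013), so not before Jul 31, 2013; acted on Jul 27, 2013, 4 days prematurely.
That is the first point of non-compliance.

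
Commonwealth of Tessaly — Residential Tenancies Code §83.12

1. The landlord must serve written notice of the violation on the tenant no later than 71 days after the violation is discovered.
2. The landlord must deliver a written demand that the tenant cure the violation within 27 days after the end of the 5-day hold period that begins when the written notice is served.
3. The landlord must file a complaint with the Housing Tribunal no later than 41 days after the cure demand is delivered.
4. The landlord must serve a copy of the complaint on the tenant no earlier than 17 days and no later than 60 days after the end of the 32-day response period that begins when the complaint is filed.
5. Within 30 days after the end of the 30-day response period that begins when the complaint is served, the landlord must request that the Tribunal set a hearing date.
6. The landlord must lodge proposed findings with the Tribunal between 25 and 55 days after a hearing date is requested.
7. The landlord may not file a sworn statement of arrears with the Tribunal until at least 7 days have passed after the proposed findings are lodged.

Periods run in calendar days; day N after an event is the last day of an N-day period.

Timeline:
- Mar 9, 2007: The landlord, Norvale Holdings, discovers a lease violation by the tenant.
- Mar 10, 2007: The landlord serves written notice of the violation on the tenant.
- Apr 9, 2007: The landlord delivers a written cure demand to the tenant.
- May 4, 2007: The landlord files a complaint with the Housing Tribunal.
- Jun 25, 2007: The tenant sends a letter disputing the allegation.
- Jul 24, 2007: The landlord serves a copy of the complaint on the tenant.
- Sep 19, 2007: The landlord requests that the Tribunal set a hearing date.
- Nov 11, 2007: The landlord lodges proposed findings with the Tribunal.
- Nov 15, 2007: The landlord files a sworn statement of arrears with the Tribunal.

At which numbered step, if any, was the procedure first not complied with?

Step 7

(1) due by Mar 9, 2007 + 71 days = May 19, 2007; done Mar 10, 2007 — timely.
(2) due by Mar 15, 2007 + 27 days = Apr 11, 2007; completed Apr 9, 2007, before the deadline.
(3) due by Apr 9, 2007 + 41 days = May 20, 2007; completed May 4, 2007, before the deadline.
(4) the permitted window runs from Jun 5, 2007 + 17 = Jun 22, 2007 to Jun 5, 2007 + 60 = Aug 4, 2007; Jul 24, 2007 falls inside that range.
(5) due by Aug 23, 2007 + 30 days = Sep 22, 2007; Sep 19, 2007 is within that limit.
(6) the permitted window runs from Sep 19, 2007 + 25 = Oct 14, 2007 to Sep 19, 2007 + 55 = Nov 13, 2007; done Nov 11, 2007 — within the window.
(7) permitted from Nov 11, 2007 + 7 days = Nov 18, 2007 onward; Nov 15, 2007 is 3 days before the earliest permitted date.
No need to go further; step 7 was not satisfied.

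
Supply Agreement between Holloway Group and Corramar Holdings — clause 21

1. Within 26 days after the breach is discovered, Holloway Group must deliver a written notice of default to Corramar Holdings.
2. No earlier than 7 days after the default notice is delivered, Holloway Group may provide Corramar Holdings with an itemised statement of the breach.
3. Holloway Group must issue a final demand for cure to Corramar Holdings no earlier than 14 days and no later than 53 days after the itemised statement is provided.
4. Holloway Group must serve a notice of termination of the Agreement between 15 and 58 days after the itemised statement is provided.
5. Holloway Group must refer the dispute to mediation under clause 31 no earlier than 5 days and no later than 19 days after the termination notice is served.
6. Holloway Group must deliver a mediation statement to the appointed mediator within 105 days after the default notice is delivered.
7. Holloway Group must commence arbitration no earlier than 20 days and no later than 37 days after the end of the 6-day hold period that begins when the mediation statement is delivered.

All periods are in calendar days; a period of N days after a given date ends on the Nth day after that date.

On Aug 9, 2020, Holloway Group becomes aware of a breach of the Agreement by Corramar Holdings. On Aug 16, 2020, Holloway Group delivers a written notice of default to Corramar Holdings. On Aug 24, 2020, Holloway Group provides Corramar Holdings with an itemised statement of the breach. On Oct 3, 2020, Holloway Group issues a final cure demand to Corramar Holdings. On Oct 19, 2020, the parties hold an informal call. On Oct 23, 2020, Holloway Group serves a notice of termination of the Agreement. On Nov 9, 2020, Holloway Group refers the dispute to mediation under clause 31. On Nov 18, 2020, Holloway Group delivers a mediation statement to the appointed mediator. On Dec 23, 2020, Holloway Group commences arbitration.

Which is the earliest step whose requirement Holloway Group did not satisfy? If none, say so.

Step 4

(1) due by Aug 9, 2020 + 26 days = Sep 4, 2020; Aug 16, 2020 is within that limit.
(2) permitted from Aug 16, 2020 + 7 days = Aug 23, 2020 onward; done Aug 24, 2020, after the minimum wait.
(3) the permitted window runs from Aug 24, 2020 + 14 = Sep 7, 2020 to Aug 24, 2020 + 53 = Oct 16, 2020; done Oct 3, 2020, which is between those dates.
(4) the permitted window runs from Aug 24, 2020 + 15 = Sep 8, 2020 to Aug 24, 2020 + 58 = Oct 21, 2020; done Oct 23, 2020 — 2 days after the window closed.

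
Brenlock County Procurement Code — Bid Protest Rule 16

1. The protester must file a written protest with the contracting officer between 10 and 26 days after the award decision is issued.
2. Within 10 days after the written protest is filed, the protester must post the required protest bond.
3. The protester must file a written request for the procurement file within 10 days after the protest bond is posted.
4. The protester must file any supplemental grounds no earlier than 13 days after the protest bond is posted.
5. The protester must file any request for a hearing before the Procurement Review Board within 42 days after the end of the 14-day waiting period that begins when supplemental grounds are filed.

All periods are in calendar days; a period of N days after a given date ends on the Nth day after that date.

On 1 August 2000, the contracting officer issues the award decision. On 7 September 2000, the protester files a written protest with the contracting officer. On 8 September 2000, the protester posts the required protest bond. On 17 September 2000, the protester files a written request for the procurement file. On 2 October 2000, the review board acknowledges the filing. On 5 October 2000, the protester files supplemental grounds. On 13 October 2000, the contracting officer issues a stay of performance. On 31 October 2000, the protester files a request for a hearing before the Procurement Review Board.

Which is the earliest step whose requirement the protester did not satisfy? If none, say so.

Step 1: the window is 10–26 days after 1 August 2000 (when the award decision is issued), so 11 August 2000 through 27 August 2000; 7 September 2000 is 11 days past the end of the window.
That is the first point of non-compliance.

Step 1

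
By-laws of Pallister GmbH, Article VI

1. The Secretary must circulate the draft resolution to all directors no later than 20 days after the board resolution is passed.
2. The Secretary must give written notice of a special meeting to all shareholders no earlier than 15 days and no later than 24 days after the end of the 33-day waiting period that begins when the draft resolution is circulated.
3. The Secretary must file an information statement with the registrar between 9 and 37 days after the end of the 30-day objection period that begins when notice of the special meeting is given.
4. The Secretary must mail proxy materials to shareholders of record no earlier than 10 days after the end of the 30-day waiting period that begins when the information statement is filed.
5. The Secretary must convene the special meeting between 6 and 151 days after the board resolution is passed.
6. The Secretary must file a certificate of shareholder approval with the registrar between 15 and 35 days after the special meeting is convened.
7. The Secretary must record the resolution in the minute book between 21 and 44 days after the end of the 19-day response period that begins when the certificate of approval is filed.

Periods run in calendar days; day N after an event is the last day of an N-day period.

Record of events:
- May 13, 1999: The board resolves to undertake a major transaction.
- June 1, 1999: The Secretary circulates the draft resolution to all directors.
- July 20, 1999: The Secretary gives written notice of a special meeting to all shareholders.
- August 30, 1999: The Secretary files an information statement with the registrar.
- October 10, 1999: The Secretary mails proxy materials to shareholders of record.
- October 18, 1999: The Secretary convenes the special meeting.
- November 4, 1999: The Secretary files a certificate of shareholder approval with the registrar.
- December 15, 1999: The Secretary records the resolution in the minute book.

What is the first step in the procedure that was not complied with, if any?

Step 5

Step 1: 20 days after May 13, 1999 (when the board resolution is passed) is June 2, 1999; June 1, 1999 is within that limit.
Step 2: the window is 15–24 days after July 4, 1999 (end of the 33-day waiting period, which began when the draft resolution is circulated on June 1, 1999), so July 19, 1999 through July 28, 1999; done July 20, 1999 — within the window.
Step 3: the window is 9–37 days after August 19, 1999 (end of the 30-day objection period, which began when notice of the special meeting is given on July 20, 1999), so August 28, 1999 through September 25, 1999; done August 30, 1999, which is between those dates.
Step 4: the earliest permitted date is 10 days after September 29, 1999 (end of the 30-day waiting period, which began when the information statement is filed on August 30, 1999), i.e. October 9, 1999; October 10, 1999 is on or after that date.
Step 5: the window is 6–151 days after May 13, 1999 (when the board resolution is passed), so May 19, 1999 through October 11, 1999; done October 18, 1999 — 7 days after the window closed.
The procedure was therefore not followed at step 5.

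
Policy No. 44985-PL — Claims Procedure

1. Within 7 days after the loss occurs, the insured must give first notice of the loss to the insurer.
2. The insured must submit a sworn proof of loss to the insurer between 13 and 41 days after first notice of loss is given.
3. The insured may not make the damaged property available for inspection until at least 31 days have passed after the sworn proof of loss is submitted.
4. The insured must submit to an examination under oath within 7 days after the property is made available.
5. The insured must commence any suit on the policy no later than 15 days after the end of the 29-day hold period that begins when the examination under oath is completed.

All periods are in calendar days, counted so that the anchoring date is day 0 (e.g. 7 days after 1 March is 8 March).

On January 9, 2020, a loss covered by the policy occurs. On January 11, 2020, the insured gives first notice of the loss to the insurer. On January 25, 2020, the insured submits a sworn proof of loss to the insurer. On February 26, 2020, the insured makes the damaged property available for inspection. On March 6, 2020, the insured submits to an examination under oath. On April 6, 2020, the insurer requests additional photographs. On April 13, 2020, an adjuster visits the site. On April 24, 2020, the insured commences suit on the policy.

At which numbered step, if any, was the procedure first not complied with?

Step 1: 7 days after January 9, 2020 (when the loss occurs) is January 16, 2020; done January 11, 2020 — timely.
Step 2: the window is 13–41 days after January 11, 2020 (when first notice of loss is given), so January 24, 2020 through February 21, 2020; done January 25, 2020, which is between those dates.
Step 3: the earliest permitted date is 31 days after January 25, 2020 (when the sworn proof of loss is submitted), i.e. February 25, 2020; done February 26, 2020, after the minimum wait.
Step 4: 7 days after February 26, 2020 (when the property is made available) is March 4, 2020; March 6, 2020 misses that deadline by 2 days.

Step 4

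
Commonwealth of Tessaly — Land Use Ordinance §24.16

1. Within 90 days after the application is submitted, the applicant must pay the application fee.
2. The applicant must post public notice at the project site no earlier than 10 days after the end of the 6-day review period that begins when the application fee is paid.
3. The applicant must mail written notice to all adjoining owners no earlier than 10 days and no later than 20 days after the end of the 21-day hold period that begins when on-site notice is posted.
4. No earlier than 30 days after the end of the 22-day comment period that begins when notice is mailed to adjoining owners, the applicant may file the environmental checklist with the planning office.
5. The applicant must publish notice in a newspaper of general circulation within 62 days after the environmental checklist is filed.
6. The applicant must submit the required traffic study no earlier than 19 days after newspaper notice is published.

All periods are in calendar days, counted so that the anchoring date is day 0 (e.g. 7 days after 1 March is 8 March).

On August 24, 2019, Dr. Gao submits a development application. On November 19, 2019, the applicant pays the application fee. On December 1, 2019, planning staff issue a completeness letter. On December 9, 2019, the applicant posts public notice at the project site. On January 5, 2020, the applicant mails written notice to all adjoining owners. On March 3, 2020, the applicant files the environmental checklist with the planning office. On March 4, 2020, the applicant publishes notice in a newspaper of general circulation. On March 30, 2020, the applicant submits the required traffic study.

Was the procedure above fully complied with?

Step 1: 90 days after August 24, 2019 (when the application is submitted) is November 22, 2019; completed November 19, 2019, before the deadline.
Step 2: the earliest permitted date is 10 days after November 25, 2019 (end of the 6-day review period, which began when the application fee is paid on November 19, 2019), i.e. December 5, 2019; December 9, 2019 is on or after that date.
Step 3: the window is 10–20 days after December 30, 2019 (end of the 21-day hold period, which began when on-site notice is posted on December 9, 2019), so January 9, 2020 through January 19, 2020; January 5, 2020 is 4 days too early.
That is the first point of non-compliance.

No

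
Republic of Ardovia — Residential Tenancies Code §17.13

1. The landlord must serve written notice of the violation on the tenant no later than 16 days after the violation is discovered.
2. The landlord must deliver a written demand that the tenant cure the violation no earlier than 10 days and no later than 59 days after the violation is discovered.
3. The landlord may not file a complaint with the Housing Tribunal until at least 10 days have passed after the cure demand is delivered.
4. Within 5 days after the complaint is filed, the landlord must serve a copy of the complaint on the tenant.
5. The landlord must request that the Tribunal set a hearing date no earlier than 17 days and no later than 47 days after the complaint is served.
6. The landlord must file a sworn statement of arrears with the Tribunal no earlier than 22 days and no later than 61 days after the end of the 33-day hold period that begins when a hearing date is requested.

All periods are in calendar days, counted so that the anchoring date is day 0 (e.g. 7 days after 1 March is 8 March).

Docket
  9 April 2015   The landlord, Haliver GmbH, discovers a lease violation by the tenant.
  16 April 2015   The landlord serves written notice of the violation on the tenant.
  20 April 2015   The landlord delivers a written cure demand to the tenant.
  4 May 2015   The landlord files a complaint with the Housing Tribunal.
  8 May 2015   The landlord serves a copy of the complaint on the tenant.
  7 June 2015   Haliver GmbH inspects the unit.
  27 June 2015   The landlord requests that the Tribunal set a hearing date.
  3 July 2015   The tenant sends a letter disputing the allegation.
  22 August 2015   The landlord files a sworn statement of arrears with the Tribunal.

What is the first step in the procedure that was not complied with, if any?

Step 1 — counting 16 days from 9 April 2015 (when the violation is discovered) gives a deadline of 25 April 2015; done 16 April 2015 — timely.
Step 2 — 10 and 59 days from 9 April 2015 (when the violation is discovered) are 19 April 2015 and 7 June 2015 respectively; 20 April 2015 falls inside that range.
Step 3 — must wait 10 days from 20 April 2015 (when the cure demand is delivered), so not before 30 April 2015; done 4 May 2015, after the minimum wait.
Step 4 — counting 5 days from 4 May 2015 (when the complaint is filed) gives a deadline of 9 May 2015; done 8 May 2015 — timely.
Step 5 — 17 and 47 days from 8 May 2015 (when the complaint is served) are 25 May 2015 and 24 June 2015 respectively; 27 June 2015 is 3 days past the end of the window.

Step 5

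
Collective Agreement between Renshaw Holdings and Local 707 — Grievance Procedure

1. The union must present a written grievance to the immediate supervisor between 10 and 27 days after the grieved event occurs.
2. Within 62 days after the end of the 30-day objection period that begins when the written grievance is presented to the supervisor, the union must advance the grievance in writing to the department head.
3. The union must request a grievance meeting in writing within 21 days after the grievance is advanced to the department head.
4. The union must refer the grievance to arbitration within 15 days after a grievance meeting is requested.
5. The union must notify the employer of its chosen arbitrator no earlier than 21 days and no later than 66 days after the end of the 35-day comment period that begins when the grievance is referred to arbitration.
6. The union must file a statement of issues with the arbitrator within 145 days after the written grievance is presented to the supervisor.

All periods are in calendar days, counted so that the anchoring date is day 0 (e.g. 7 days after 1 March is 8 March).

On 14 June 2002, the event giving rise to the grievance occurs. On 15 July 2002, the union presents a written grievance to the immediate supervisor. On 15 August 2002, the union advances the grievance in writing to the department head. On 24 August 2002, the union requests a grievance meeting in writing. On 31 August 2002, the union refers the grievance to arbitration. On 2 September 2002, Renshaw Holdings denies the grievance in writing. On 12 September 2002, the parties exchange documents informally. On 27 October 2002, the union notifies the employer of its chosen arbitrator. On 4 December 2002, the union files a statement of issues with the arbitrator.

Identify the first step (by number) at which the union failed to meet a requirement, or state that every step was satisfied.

Step 1

Step 1 — 10 and 27 days from 14 June 2002 (when the grieved event occurs) are 24 June 2002 and 11 July 2002 respectively; done 15 July 2002 — 4 days after the window closed.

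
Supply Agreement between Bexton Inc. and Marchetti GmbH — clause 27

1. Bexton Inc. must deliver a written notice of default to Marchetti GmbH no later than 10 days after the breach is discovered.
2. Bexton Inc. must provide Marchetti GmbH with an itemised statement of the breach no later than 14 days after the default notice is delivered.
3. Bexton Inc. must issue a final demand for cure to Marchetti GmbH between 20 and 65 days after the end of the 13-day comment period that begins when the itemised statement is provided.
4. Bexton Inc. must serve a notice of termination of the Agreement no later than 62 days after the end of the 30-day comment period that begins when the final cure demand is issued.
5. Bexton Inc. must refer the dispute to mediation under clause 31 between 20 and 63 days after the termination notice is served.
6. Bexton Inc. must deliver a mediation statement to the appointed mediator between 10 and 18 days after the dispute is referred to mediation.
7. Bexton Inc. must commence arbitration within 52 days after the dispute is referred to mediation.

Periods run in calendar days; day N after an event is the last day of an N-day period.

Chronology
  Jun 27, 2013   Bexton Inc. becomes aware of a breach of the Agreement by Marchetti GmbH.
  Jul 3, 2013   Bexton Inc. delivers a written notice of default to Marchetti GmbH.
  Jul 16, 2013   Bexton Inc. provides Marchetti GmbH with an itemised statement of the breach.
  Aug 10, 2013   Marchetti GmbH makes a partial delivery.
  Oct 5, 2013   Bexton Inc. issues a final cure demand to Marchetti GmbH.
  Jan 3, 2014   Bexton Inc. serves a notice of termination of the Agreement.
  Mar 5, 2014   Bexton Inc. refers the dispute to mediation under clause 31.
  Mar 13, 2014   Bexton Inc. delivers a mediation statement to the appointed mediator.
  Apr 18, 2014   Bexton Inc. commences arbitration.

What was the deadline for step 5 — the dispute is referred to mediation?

Step 5 runs from Jan 3, 2014, when the termination notice is served. The window is 20–63 days after Jan 3, 2014; it closes on Mar 7, 2014.

Mar 7, 2014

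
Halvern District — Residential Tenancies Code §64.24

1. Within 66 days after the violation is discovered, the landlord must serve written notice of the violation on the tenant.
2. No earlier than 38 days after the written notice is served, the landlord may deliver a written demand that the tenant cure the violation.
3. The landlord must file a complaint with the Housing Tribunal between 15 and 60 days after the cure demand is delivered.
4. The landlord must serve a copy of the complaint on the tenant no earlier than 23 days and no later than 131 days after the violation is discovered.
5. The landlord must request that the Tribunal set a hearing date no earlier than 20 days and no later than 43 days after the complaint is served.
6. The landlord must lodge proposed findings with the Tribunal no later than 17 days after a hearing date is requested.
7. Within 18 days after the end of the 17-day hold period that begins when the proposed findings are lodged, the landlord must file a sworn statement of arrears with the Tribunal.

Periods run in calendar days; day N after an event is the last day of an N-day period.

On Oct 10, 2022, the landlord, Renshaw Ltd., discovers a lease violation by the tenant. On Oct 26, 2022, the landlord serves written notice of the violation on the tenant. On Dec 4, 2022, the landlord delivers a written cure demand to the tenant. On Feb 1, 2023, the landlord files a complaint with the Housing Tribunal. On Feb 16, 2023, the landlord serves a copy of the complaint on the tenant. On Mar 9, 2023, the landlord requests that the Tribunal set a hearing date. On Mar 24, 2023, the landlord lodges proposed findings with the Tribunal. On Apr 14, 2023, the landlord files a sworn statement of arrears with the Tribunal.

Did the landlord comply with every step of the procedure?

Step 1: 66 days after Oct 10, 2022 (when the violation is discovered) is Dec 15, 2022; completed Oct 26, 2022, before the deadline.
Step 2: the earliest permitted date is 38 days after Oct 26, 2022 (when the written notice is served), i.e. Dec 3, 2022; Dec 4, 2022 is on or after that date.
Step 3: the window is 15–60 days after Dec 4, 2022 (when the cure demand is delivered), so Dec 19, 2022 through Feb 2, 2023; done Feb 1, 2023 — within the window.
Step 4: the window is 23–131 days after Oct 10, 2022 (when the violation is discovered), so Nov 2, 2022 through Feb 18, 2023; done Feb 16, 2023 — within the window.
Step 5: the window is 20–43 days after Feb 16, 2023 (when the complaint is served), so Mar 8, 2023 through Mar 31, 2023; Mar 9, 2023 falls inside that range.
Step 6: 17 days after Mar 9, 2023 (when a hearing date is requested) is Mar 26, 2023; done Mar 24, 2023 — timely.
Step 7: 18 days after Apr 10, 2023 (end of the 17-day hold period, which began when the proposed findings are lodged on Mar 24, 2023) is Apr 28, 2023; completed Apr 14, 2023, before the deadline.

Yes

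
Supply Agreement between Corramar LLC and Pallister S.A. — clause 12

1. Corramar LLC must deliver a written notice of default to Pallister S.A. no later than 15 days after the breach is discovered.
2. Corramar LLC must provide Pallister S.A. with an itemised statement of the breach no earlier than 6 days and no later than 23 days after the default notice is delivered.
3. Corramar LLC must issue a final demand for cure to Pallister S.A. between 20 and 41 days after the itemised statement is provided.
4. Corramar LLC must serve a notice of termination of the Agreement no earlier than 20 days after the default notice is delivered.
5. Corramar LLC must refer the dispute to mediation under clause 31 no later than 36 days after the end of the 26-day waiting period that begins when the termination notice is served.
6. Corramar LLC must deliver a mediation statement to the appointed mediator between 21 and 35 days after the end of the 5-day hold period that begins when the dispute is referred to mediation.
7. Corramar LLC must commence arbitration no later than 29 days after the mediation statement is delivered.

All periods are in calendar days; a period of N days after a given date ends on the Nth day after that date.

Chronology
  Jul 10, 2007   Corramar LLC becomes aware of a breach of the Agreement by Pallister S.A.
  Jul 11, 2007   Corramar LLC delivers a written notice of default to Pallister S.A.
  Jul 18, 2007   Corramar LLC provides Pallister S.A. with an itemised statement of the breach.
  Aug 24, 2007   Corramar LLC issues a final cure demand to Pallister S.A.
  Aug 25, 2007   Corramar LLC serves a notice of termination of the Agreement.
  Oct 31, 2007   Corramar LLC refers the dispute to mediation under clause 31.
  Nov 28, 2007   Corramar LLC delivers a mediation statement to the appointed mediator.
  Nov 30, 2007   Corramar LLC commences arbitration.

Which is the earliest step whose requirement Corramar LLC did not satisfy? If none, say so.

Step 1: 15 days after Jul 10, 2007 (when the breach is discovered) is Jul 25, 2007; Jul 11, 2007 is within that limit.
Step 2: the window is 6–23 days after Jul 11, 2007 (when the default notice is delivered), so Jul 17, 2007 through Aug 3, 2007; done Jul 18, 2007 — within the window.
Step 3: the window is 20–41 days after Jul 18, 2007 (when the itemised statement is provided), so Aug 7, 2007 through Aug 28, 2007; done Aug 24, 2007, which is between those dates.
Step 4: the earliest permitted date is 20 days after Jul 11, 2007 (when the default notice is delivered), i.e. Jul 31, 2007; done Aug 25, 2007 — permitted.
Step 5: 36 days after Sep 20, 2007 (end of the 26-day waiting period, which began when the termination notice is served on Aug 25, 2007) is Oct 26, 2007; not done until Oct 31, 2007, 5 days after the deadline.

Step 5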